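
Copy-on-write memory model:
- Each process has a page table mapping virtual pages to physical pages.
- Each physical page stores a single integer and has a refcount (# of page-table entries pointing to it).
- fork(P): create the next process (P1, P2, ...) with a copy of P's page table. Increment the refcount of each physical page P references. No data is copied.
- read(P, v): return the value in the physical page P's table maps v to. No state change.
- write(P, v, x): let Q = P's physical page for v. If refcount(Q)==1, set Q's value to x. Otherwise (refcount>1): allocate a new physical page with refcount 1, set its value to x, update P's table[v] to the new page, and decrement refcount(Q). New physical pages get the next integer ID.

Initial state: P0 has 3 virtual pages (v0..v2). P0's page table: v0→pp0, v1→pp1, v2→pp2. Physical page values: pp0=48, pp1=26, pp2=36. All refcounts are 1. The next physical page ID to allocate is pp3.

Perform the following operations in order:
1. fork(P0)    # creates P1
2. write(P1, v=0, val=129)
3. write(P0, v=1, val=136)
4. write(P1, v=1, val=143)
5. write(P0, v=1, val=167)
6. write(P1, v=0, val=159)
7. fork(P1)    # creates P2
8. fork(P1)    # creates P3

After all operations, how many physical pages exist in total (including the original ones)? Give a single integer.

Answer: 5

Derivation:
Op 1: fork(P0) -> P1. 3 ppages; refcounts: pp0:2 pp1:2 pp2:2
Op 2: write(P1, v0, 129). refcount(pp0)=2>1 -> COPY to pp3. 4 ppages; refcounts: pp0:1 pp1:2 pp2:2 pp3:1
Op 3: write(P0, v1, 136). refcount(pp1)=2>1 -> COPY to pp4. 5 ppages; refcounts: pp0:1 pp1:1 pp2:2 pp3:1 pp4:1
Op 4: write(P1, v1, 143). refcount(pp1)=1 -> write in place. 5 ppages; refcounts: pp0:1 pp1:1 pp2:2 pp3:1 pp4:1
Op 5: write(P0, v1, 167). refcount(pp4)=1 -> write in place. 5 ppages; refcounts: pp0:1 pp1:1 pp2:2 pp3:1 pp4:1
Op 6: write(P1, v0, 159). refcount(pp3)=1 -> write in place. 5 ppages; refcounts: pp0:1 pp1:1 pp2:2 pp3:1 pp4:1
Op 7: fork(P1) -> P2. 5 ppages; refcounts: pp0:1 pp1:2 pp2:3 pp3:2 pp4:1
Op 8: fork(P1) -> P3. 5 ppages; refcounts: pp0:1 pp1:3 pp2:4 pp3:3 pp4:1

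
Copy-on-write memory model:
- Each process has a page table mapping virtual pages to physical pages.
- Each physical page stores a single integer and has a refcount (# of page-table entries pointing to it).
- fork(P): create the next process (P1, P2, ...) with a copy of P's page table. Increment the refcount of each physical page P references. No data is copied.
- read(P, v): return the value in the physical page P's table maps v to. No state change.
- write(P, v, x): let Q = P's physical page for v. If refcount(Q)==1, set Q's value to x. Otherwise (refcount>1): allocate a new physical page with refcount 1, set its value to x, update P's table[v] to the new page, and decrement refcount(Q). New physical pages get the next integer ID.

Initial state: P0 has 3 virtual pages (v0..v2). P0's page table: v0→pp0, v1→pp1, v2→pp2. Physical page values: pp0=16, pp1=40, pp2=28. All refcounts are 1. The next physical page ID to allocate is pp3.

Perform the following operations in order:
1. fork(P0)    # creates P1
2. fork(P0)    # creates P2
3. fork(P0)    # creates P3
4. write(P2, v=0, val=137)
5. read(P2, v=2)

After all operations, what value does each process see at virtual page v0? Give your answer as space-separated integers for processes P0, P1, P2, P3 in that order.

Answer: 16 16 137 16

Derivation:
Op 1: fork(P0) -> P1. 3 ppages; refcounts: pp0:2 pp1:2 pp2:2
Op 2: fork(P0) -> P2. 3 ppages; refcounts: pp0:3 pp1:3 pp2:3
Op 3: fork(P0) -> P3. 3 ppages; refcounts: pp0:4 pp1:4 pp2:4
Op 4: write(P2, v0, 137). refcount(pp0)=4>1 -> COPY to pp3. 4 ppages; refcounts: pp0:3 pp1:4 pp2:4 pp3:1
Op 5: read(P2, v2) -> 28. No state change.
P0: v0 -> pp0 = 16
P1: v0 -> pp0 = 16
P2: v0 -> pp3 = 137
P3: v0 -> pp0 = 16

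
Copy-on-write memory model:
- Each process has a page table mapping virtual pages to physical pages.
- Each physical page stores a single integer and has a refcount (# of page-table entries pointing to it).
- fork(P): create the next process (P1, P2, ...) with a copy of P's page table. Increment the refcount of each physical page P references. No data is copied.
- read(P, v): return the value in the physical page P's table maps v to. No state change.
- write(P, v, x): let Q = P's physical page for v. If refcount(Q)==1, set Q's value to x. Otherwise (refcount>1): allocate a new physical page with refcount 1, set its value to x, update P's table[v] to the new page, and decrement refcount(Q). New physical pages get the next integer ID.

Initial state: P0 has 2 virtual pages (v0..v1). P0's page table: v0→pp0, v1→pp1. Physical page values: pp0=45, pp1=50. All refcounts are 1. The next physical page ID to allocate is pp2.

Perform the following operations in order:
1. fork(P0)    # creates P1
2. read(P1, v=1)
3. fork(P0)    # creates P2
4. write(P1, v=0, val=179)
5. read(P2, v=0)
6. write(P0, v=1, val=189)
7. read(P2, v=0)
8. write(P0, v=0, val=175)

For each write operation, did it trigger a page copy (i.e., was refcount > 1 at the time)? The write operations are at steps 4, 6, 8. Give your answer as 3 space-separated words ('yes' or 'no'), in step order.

Op 1: fork(P0) -> P1. 2 ppages; refcounts: pp0:2 pp1:2
Op 2: read(P1, v1) -> 50. No state change.
Op 3: fork(P0) -> P2. 2 ppages; refcounts: pp0:3 pp1:3
Op 4: write(P1, v0, 179). refcount(pp0)=3>1 -> COPY to pp2. 3 ppages; refcounts: pp0:2 pp1:3 pp2:1
Op 5: read(P2, v0) -> 45. No state change.
Op 6: write(P0, v1, 189). refcount(pp1)=3>1 -> COPY to pp3. 4 ppages; refcounts: pp0:2 pp1:2 pp2:1 pp3:1
Op 7: read(P2, v0) -> 45. No state change.
Op 8: write(P0, v0, 175). refcount(pp0)=2>1 -> COPY to pp4. 5 ppages; refcounts: pp0:1 pp1:2 pp2:1 pp3:1 pp4:1

yes yes yes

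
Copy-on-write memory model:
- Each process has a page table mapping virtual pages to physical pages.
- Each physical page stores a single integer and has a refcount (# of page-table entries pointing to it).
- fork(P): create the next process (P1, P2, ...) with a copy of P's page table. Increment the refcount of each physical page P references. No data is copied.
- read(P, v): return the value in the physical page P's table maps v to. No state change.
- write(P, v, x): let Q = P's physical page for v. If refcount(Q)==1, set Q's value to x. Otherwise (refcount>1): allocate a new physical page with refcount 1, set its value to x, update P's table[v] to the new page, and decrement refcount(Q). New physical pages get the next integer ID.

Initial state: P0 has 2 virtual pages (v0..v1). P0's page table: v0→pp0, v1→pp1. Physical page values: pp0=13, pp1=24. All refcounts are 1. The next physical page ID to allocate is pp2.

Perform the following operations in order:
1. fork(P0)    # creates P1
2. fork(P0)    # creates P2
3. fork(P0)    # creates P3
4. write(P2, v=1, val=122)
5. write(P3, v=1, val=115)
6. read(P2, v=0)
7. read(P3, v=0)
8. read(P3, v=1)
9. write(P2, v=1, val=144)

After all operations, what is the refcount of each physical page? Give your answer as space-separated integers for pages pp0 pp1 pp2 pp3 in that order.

Op 1: fork(P0) -> P1. 2 ppages; refcounts: pp0:2 pp1:2
Op 2: fork(P0) -> P2. 2 ppages; refcounts: pp0:3 pp1:3
Op 3: fork(P0) -> P3. 2 ppages; refcounts: pp0:4 pp1:4
Op 4: write(P2, v1, 122). refcount(pp1)=4>1 -> COPY to pp2. 3 ppages; refcounts: pp0:4 pp1:3 pp2:1
Op 5: write(P3, v1, 115). refcount(pp1)=3>1 -> COPY to pp3. 4 ppages; refcounts: pp0:4 pp1:2 pp2:1 pp3:1
Op 6: read(P2, v0) -> 13. No state change.
Op 7: read(P3, v0) -> 13. No state change.
Op 8: read(P3, v1) -> 115. No state change.
Op 9: write(P2, v1, 144). refcount(pp2)=1 -> write in place. 4 ppages; refcounts: pp0:4 pp1:2 pp2:1 pp3:1

Answer: 4 2 1 1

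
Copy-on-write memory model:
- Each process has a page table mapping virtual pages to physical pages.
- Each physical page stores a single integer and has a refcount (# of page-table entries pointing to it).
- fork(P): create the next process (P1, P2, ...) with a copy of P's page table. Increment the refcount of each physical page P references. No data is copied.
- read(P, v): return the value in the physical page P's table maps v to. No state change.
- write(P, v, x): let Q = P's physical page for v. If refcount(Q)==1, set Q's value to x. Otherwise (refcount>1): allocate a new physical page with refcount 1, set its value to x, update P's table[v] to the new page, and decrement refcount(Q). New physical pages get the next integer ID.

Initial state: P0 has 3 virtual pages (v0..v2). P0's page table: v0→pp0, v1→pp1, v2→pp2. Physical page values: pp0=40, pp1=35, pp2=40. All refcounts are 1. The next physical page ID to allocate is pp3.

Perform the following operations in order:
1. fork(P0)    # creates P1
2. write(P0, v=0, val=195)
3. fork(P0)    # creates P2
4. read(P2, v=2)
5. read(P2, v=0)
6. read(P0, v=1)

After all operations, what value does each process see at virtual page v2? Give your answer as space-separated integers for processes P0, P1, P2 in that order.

Op 1: fork(P0) -> P1. 3 ppages; refcounts: pp0:2 pp1:2 pp2:2
Op 2: write(P0, v0, 195). refcount(pp0)=2>1 -> COPY to pp3. 4 ppages; refcounts: pp0:1 pp1:2 pp2:2 pp3:1
Op 3: fork(P0) -> P2. 4 ppages; refcounts: pp0:1 pp1:3 pp2:3 pp3:2
Op 4: read(P2, v2) -> 40. No state change.
Op 5: read(P2, v0) -> 195. No state change.
Op 6: read(P0, v1) -> 35. No state change.
P0: v2 -> pp2 = 40
P1: v2 -> pp2 = 40
P2: v2 -> pp2 = 40

Answer: 40 40 40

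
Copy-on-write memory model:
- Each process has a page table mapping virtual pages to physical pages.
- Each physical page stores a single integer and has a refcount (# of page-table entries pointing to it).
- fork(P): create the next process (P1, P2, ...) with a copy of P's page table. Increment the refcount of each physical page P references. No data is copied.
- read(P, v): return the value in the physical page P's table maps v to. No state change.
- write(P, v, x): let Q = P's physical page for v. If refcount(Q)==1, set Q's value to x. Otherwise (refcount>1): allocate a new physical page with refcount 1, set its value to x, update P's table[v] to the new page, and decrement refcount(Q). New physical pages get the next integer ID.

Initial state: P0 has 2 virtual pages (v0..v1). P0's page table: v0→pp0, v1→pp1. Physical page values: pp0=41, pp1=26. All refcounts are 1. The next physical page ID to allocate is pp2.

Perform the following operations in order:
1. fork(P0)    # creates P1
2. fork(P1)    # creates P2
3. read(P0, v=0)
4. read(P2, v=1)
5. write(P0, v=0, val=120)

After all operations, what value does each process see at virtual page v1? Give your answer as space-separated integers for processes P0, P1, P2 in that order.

Op 1: fork(P0) -> P1. 2 ppages; refcounts: pp0:2 pp1:2
Op 2: fork(P1) -> P2. 2 ppages; refcounts: pp0:3 pp1:3
Op 3: read(P0, v0) -> 41. No state change.
Op 4: read(P2, v1) -> 26. No state change.
Op 5: write(P0, v0, 120). refcount(pp0)=3>1 -> COPY to pp2. 3 ppages; refcounts: pp0:2 pp1:3 pp2:1
P0: v1 -> pp1 = 26
P1: v1 -> pp1 = 26
P2: v1 -> pp1 = 26

Answer: 26 26 26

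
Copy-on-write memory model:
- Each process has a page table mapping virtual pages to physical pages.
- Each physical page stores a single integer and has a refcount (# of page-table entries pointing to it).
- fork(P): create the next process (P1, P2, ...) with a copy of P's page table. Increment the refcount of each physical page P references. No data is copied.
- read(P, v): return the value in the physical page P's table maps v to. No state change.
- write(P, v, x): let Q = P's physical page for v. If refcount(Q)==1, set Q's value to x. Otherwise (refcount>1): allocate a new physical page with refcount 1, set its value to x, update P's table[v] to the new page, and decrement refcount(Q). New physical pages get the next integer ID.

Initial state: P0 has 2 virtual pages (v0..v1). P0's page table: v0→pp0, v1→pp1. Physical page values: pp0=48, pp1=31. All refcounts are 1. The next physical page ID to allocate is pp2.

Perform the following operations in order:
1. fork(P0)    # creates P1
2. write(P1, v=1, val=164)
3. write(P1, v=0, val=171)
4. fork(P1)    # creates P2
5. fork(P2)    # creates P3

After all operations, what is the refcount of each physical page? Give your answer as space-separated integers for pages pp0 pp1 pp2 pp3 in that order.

Op 1: fork(P0) -> P1. 2 ppages; refcounts: pp0:2 pp1:2
Op 2: write(P1, v1, 164). refcount(pp1)=2>1 -> COPY to pp2. 3 ppages; refcounts: pp0:2 pp1:1 pp2:1
Op 3: write(P1, v0, 171). refcount(pp0)=2>1 -> COPY to pp3. 4 ppages; refcounts: pp0:1 pp1:1 pp2:1 pp3:1
Op 4: fork(P1) -> P2. 4 ppages; refcounts: pp0:1 pp1:1 pp2:2 pp3:2
Op 5: fork(P2) -> P3. 4 ppages; refcounts: pp0:1 pp1:1 pp2:3 pp3:3

Answer: 1 1 3 3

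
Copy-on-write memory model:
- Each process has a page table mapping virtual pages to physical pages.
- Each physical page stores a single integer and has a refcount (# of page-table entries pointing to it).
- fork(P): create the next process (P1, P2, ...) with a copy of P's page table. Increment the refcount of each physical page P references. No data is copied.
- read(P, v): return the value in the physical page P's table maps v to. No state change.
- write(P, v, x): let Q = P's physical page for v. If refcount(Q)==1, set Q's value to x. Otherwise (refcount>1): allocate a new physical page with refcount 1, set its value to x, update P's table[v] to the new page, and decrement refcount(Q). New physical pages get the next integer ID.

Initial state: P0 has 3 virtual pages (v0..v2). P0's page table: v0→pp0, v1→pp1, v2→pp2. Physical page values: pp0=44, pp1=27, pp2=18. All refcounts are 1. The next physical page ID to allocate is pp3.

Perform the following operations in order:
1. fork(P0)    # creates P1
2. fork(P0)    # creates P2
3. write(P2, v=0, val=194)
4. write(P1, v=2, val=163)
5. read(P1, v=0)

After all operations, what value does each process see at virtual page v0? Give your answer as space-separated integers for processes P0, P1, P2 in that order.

Answer: 44 44 194

Derivation:
Op 1: fork(P0) -> P1. 3 ppages; refcounts: pp0:2 pp1:2 pp2:2
Op 2: fork(P0) -> P2. 3 ppages; refcounts: pp0:3 pp1:3 pp2:3
Op 3: write(P2, v0, 194). refcount(pp0)=3>1 -> COPY to pp3. 4 ppages; refcounts: pp0:2 pp1:3 pp2:3 pp3:1
Op 4: write(P1, v2, 163). refcount(pp2)=3>1 -> COPY to pp4. 5 ppages; refcounts: pp0:2 pp1:3 pp2:2 pp3:1 pp4:1
Op 5: read(P1, v0) -> 44. No state change.
P0: v0 -> pp0 = 44
P1: v0 -> pp0 = 44
P2: v0 -> pp3 = 194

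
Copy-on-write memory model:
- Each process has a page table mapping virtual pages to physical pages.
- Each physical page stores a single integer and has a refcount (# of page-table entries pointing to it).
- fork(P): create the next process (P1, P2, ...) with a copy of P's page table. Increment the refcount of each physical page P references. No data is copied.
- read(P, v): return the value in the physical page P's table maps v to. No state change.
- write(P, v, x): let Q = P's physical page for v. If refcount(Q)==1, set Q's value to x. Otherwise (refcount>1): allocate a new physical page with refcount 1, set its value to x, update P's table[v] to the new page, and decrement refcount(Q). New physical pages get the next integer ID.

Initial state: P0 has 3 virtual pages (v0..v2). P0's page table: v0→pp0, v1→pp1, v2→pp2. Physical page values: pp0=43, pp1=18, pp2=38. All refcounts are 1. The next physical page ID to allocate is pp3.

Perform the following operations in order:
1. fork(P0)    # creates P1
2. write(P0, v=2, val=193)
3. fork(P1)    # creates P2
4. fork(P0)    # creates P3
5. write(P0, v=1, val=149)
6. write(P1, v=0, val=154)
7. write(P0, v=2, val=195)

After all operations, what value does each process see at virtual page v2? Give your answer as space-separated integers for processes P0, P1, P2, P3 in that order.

Answer: 195 38 38 193

Derivation:
Op 1: fork(P0) -> P1. 3 ppages; refcounts: pp0:2 pp1:2 pp2:2
Op 2: write(P0, v2, 193). refcount(pp2)=2>1 -> COPY to pp3. 4 ppages; refcounts: pp0:2 pp1:2 pp2:1 pp3:1
Op 3: fork(P1) -> P2. 4 ppages; refcounts: pp0:3 pp1:3 pp2:2 pp3:1
Op 4: fork(P0) -> P3. 4 ppages; refcounts: pp0:4 pp1:4 pp2:2 pp3:2
Op 5: write(P0, v1, 149). refcount(pp1)=4>1 -> COPY to pp4. 5 ppages; refcounts: pp0:4 pp1:3 pp2:2 pp3:2 pp4:1
Op 6: write(P1, v0, 154). refcount(pp0)=4>1 -> COPY to pp5. 6 ppages; refcounts: pp0:3 pp1:3 pp2:2 pp3:2 pp4:1 pp5:1
Op 7: write(P0, v2, 195). refcount(pp3)=2>1 -> COPY to pp6. 7 ppages; refcounts: pp0:3 pp1:3 pp2:2 pp3:1 pp4:1 pp5:1 pp6:1
P0: v2 -> pp6 = 195
P1: v2 -> pp2 = 38
P2: v2 -> pp2 = 38
P3: v2 -> pp3 = 193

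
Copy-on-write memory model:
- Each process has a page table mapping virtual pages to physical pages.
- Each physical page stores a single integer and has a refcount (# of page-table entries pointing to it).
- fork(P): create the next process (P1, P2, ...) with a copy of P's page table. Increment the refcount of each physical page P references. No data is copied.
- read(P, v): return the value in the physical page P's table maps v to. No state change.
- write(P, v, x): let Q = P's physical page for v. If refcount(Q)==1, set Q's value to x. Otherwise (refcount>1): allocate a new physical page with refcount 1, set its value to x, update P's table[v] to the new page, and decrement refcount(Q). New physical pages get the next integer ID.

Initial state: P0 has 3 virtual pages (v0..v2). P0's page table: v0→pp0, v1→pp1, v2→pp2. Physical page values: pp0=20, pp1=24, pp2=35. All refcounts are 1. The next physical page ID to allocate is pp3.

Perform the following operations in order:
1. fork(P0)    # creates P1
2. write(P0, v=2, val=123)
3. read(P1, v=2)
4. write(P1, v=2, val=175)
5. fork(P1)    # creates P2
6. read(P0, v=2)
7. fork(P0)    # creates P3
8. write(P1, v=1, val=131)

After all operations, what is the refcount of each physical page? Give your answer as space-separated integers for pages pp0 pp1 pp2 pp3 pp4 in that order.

Answer: 4 3 2 2 1

Derivation:
Op 1: fork(P0) -> P1. 3 ppages; refcounts: pp0:2 pp1:2 pp2:2
Op 2: write(P0, v2, 123). refcount(pp2)=2>1 -> COPY to pp3. 4 ppages; refcounts: pp0:2 pp1:2 pp2:1 pp3:1
Op 3: read(P1, v2) -> 35. No state change.
Op 4: write(P1, v2, 175). refcount(pp2)=1 -> write in place. 4 ppages; refcounts: pp0:2 pp1:2 pp2:1 pp3:1
Op 5: fork(P1) -> P2. 4 ppages; refcounts: pp0:3 pp1:3 pp2:2 pp3:1
Op 6: read(P0, v2) -> 123. No state change.
Op 7: fork(P0) -> P3. 4 ppages; refcounts: pp0:4 pp1:4 pp2:2 pp3:2
Op 8: write(P1, v1, 131). refcount(pp1)=4>1 -> COPY to pp4. 5 ppages; refcounts: pp0:4 pp1:3 pp2:2 pp3:2 pp4:1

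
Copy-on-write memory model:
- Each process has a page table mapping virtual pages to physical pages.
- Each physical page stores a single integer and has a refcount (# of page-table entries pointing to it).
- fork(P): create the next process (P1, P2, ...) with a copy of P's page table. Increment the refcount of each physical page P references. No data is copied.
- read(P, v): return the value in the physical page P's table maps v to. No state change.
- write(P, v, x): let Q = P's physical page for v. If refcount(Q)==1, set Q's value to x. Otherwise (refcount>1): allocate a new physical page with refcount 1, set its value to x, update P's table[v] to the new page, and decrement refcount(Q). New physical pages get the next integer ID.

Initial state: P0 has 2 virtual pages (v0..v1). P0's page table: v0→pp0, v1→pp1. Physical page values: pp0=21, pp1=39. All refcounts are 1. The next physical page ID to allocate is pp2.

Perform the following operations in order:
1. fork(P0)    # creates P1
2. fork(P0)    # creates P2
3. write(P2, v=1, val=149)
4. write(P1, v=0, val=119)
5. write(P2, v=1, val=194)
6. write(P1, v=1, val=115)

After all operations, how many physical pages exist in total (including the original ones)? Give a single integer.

Answer: 5

Derivation:
Op 1: fork(P0) -> P1. 2 ppages; refcounts: pp0:2 pp1:2
Op 2: fork(P0) -> P2. 2 ppages; refcounts: pp0:3 pp1:3
Op 3: write(P2, v1, 149). refcount(pp1)=3>1 -> COPY to pp2. 3 ppages; refcounts: pp0:3 pp1:2 pp2:1
Op 4: write(P1, v0, 119). refcount(pp0)=3>1 -> COPY to pp3. 4 ppages; refcounts: pp0:2 pp1:2 pp2:1 pp3:1
Op 5: write(P2, v1, 194). refcount(pp2)=1 -> write in place. 4 ppages; refcounts: pp0:2 pp1:2 pp2:1 pp3:1
Op 6: write(P1, v1, 115). refcount(pp1)=2>1 -> COPY to pp4. 5 ppages; refcounts: pp0:2 pp1:1 pp2:1 pp3:1 pp4:1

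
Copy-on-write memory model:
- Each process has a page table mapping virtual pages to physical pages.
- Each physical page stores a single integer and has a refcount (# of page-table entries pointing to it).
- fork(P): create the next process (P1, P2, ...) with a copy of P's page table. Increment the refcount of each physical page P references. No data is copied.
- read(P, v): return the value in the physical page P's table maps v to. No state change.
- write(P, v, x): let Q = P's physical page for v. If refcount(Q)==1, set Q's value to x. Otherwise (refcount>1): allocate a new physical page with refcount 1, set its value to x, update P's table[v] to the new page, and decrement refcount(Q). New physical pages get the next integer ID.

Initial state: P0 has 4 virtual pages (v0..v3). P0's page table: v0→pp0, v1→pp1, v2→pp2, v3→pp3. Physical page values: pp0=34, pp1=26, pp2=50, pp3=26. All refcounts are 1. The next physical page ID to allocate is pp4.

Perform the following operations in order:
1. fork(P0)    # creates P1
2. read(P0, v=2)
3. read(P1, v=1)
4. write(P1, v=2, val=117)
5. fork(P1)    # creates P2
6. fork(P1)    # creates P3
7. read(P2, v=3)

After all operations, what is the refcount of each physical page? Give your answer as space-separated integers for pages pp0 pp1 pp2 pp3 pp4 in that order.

Op 1: fork(P0) -> P1. 4 ppages; refcounts: pp0:2 pp1:2 pp2:2 pp3:2
Op 2: read(P0, v2) -> 50. No state change.
Op 3: read(P1, v1) -> 26. No state change.
Op 4: write(P1, v2, 117). refcount(pp2)=2>1 -> COPY to pp4. 5 ppages; refcounts: pp0:2 pp1:2 pp2:1 pp3:2 pp4:1
Op 5: fork(P1) -> P2. 5 ppages; refcounts: pp0:3 pp1:3 pp2:1 pp3:3 pp4:2
Op 6: fork(P1) -> P3. 5 ppages; refcounts: pp0:4 pp1:4 pp2:1 pp3:4 pp4:3
Op 7: read(P2, v3) -> 26. No state change.

Answer: 4 4 1 4 3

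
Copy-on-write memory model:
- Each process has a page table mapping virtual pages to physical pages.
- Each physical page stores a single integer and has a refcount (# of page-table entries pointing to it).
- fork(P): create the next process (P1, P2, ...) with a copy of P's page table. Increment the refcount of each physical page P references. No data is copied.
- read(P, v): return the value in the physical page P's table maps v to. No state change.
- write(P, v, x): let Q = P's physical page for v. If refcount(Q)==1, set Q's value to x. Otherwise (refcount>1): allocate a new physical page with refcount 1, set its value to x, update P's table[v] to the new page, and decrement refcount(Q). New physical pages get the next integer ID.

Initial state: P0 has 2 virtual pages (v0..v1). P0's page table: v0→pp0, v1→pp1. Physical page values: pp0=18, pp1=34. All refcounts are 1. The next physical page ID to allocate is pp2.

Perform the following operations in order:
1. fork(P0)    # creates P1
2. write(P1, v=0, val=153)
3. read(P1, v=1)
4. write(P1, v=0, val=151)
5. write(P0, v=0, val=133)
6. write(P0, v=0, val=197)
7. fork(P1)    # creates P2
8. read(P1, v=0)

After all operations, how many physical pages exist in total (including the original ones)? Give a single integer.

Op 1: fork(P0) -> P1. 2 ppages; refcounts: pp0:2 pp1:2
Op 2: write(P1, v0, 153). refcount(pp0)=2>1 -> COPY to pp2. 3 ppages; refcounts: pp0:1 pp1:2 pp2:1
Op 3: read(P1, v1) -> 34. No state change.
Op 4: write(P1, v0, 151). refcount(pp2)=1 -> write in place. 3 ppages; refcounts: pp0:1 pp1:2 pp2:1
Op 5: write(P0, v0, 133). refcount(pp0)=1 -> write in place. 3 ppages; refcounts: pp0:1 pp1:2 pp2:1
Op 6: write(P0, v0, 197). refcount(pp0)=1 -> write in place. 3 ppages; refcounts: pp0:1 pp1:2 pp2:1
Op 7: fork(P1) -> P2. 3 ppages; refcounts: pp0:1 pp1:3 pp2:2
Op 8: read(P1, v0) -> 151. No state change.

Answer: 3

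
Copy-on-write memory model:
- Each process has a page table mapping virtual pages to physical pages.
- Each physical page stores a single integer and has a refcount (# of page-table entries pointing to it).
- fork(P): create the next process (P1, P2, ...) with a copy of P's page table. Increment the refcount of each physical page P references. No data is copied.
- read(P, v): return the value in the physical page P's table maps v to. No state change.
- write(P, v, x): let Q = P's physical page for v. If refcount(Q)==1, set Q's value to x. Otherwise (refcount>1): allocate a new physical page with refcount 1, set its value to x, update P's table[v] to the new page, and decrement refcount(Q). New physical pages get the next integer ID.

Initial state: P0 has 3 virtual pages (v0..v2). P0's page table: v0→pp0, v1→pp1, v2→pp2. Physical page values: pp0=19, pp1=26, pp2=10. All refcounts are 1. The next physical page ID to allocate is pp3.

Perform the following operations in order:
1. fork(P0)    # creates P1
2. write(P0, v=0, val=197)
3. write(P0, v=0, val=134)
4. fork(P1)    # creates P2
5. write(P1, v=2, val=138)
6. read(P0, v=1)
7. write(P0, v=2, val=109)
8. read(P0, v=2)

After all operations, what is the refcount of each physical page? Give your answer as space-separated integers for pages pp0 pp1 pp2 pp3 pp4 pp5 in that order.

Answer: 2 3 1 1 1 1

Derivation:
Op 1: fork(P0) -> P1. 3 ppages; refcounts: pp0:2 pp1:2 pp2:2
Op 2: write(P0, v0, 197). refcount(pp0)=2>1 -> COPY to pp3. 4 ppages; refcounts: pp0:1 pp1:2 pp2:2 pp3:1
Op 3: write(P0, v0, 134). refcount(pp3)=1 -> write in place. 4 ppages; refcounts: pp0:1 pp1:2 pp2:2 pp3:1
Op 4: fork(P1) -> P2. 4 ppages; refcounts: pp0:2 pp1:3 pp2:3 pp3:1
Op 5: write(P1, v2, 138). refcount(pp2)=3>1 -> COPY to pp4. 5 ppages; refcounts: pp0:2 pp1:3 pp2:2 pp3:1 pp4:1
Op 6: read(P0, v1) -> 26. No state change.
Op 7: write(P0, v2, 109). refcount(pp2)=2>1 -> COPY to pp5. 6 ppages; refcounts: pp0:2 pp1:3 pp2:1 pp3:1 pp4:1 pp5:1
Op 8: read(P0, v2) -> 109. No state change.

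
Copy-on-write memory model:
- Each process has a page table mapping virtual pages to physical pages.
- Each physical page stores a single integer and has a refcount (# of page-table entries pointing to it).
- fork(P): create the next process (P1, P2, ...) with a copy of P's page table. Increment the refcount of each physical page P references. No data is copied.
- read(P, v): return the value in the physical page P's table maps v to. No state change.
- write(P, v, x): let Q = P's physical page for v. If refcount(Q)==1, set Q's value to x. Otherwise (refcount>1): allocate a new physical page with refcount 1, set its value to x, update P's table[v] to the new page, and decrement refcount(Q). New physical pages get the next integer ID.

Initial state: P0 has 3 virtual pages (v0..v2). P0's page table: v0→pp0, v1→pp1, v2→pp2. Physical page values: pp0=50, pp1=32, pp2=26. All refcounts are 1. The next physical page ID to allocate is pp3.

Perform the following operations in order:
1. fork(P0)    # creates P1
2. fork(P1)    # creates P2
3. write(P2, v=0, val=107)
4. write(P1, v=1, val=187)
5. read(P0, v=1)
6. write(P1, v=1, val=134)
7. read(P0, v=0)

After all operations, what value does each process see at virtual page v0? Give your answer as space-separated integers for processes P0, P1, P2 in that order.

Op 1: fork(P0) -> P1. 3 ppages; refcounts: pp0:2 pp1:2 pp2:2
Op 2: fork(P1) -> P2. 3 ppages; refcounts: pp0:3 pp1:3 pp2:3
Op 3: write(P2, v0, 107). refcount(pp0)=3>1 -> COPY to pp3. 4 ppages; refcounts: pp0:2 pp1:3 pp2:3 pp3:1
Op 4: write(P1, v1, 187). refcount(pp1)=3>1 -> COPY to pp4. 5 ppages; refcounts: pp0:2 pp1:2 pp2:3 pp3:1 pp4:1
Op 5: read(P0, v1) -> 32. No state change.
Op 6: write(P1, v1, 134). refcount(pp4)=1 -> write in place. 5 ppages; refcounts: pp0:2 pp1:2 pp2:3 pp3:1 pp4:1
Op 7: read(P0, v0) -> 50. No state change.
P0: v0 -> pp0 = 50
P1: v0 -> pp0 = 50
P2: v0 -> pp3 = 107

Answer: 50 50 107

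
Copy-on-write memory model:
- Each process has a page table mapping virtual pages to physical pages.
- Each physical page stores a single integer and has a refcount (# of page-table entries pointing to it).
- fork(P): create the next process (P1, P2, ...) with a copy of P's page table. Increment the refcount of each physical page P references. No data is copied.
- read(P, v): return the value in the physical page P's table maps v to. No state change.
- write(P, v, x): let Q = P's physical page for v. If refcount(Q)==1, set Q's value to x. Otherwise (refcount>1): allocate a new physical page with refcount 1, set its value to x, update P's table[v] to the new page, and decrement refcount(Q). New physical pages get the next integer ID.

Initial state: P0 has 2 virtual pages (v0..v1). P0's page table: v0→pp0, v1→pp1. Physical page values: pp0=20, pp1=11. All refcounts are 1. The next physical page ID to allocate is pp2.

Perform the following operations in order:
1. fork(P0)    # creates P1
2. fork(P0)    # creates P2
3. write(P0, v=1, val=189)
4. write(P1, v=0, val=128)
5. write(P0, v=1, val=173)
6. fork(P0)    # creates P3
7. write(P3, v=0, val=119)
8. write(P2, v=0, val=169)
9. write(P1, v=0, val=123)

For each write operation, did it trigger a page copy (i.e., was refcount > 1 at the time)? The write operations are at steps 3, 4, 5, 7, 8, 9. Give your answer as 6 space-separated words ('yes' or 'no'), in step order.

Op 1: fork(P0) -> P1. 2 ppages; refcounts: pp0:2 pp1:2
Op 2: fork(P0) -> P2. 2 ppages; refcounts: pp0:3 pp1:3
Op 3: write(P0, v1, 189). refcount(pp1)=3>1 -> COPY to pp2. 3 ppages; refcounts: pp0:3 pp1:2 pp2:1
Op 4: write(P1, v0, 128). refcount(pp0)=3>1 -> COPY to pp3. 4 ppages; refcounts: pp0:2 pp1:2 pp2:1 pp3:1
Op 5: write(P0, v1, 173). refcount(pp2)=1 -> write in place. 4 ppages; refcounts: pp0:2 pp1:2 pp2:1 pp3:1
Op 6: fork(P0) -> P3. 4 ppages; refcounts: pp0:3 pp1:2 pp2:2 pp3:1
Op 7: write(P3, v0, 119). refcount(pp0)=3>1 -> COPY to pp4. 5 ppages; refcounts: pp0:2 pp1:2 pp2:2 pp3:1 pp4:1
Op 8: write(P2, v0, 169). refcount(pp0)=2>1 -> COPY to pp5. 6 ppages; refcounts: pp0:1 pp1:2 pp2:2 pp3:1 pp4:1 pp5:1
Op 9: write(P1, v0, 123). refcount(pp3)=1 -> write in place. 6 ppages; refcounts: pp0:1 pp1:2 pp2:2 pp3:1 pp4:1 pp5:1

yes yes no yes yes no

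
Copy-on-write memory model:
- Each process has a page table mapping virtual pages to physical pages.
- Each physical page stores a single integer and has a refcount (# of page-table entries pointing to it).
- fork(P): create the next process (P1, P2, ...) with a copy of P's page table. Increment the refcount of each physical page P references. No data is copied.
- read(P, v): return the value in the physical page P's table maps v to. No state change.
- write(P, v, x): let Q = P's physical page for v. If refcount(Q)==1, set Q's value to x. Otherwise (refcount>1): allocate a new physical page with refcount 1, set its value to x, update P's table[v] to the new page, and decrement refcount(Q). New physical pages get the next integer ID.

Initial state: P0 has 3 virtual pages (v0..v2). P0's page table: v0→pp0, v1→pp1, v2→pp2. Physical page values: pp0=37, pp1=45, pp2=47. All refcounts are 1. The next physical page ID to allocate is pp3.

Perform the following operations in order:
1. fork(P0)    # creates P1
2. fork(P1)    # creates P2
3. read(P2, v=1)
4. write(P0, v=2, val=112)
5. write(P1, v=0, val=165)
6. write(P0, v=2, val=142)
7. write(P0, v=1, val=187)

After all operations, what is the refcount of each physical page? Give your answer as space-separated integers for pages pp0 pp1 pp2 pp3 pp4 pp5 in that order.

Answer: 2 2 2 1 1 1

Derivation:
Op 1: fork(P0) -> P1. 3 ppages; refcounts: pp0:2 pp1:2 pp2:2
Op 2: fork(P1) -> P2. 3 ppages; refcounts: pp0:3 pp1:3 pp2:3
Op 3: read(P2, v1) -> 45. No state change.
Op 4: write(P0, v2, 112). refcount(pp2)=3>1 -> COPY to pp3. 4 ppages; refcounts: pp0:3 pp1:3 pp2:2 pp3:1
Op 5: write(P1, v0, 165). refcount(pp0)=3>1 -> COPY to pp4. 5 ppages; refcounts: pp0:2 pp1:3 pp2:2 pp3:1 pp4:1
Op 6: write(P0, v2, 142). refcount(pp3)=1 -> write in place. 5 ppages; refcounts: pp0:2 pp1:3 pp2:2 pp3:1 pp4:1
Op 7: write(P0, v1, 187). refcount(pp1)=3>1 -> COPY to pp5. 6 ppages; refcounts: pp0:2 pp1:2 pp2:2 pp3:1 pp4:1 pp5:1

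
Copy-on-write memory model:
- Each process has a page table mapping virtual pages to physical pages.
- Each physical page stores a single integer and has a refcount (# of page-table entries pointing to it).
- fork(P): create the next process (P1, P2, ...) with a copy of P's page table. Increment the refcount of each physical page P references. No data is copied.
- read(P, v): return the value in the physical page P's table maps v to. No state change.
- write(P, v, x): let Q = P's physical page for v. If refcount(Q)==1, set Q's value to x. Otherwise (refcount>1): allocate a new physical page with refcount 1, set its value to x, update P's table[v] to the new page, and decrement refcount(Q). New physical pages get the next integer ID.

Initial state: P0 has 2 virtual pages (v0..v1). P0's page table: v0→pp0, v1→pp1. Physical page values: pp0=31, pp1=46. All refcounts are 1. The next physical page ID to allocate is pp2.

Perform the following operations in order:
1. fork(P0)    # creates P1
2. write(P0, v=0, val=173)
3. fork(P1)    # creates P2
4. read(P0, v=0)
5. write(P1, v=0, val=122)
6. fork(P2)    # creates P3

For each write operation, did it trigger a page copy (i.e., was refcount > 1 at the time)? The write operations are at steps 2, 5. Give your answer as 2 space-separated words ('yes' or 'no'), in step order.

Op 1: fork(P0) -> P1. 2 ppages; refcounts: pp0:2 pp1:2
Op 2: write(P0, v0, 173). refcount(pp0)=2>1 -> COPY to pp2. 3 ppages; refcounts: pp0:1 pp1:2 pp2:1
Op 3: fork(P1) -> P2. 3 ppages; refcounts: pp0:2 pp1:3 pp2:1
Op 4: read(P0, v0) -> 173. No state change.
Op 5: write(P1, v0, 122). refcount(pp0)=2>1 -> COPY to pp3. 4 ppages; refcounts: pp0:1 pp1:3 pp2:1 pp3:1
Op 6: fork(P2) -> P3. 4 ppages; refcounts: pp0:2 pp1:4 pp2:1 pp3:1

yes yes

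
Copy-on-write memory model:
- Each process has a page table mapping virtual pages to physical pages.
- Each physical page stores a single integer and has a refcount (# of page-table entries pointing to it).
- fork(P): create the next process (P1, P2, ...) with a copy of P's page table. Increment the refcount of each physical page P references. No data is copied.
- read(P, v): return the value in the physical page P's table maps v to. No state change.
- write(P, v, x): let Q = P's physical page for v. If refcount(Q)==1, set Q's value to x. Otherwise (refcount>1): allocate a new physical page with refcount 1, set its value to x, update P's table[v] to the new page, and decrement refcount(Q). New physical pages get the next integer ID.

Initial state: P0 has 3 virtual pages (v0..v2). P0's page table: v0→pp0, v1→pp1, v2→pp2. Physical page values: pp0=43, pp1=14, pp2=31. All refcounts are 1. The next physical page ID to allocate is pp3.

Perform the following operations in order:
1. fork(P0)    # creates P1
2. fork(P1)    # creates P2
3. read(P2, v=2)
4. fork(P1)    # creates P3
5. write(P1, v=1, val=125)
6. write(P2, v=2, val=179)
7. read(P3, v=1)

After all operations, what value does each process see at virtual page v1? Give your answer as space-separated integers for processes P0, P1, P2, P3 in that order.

Answer: 14 125 14 14

Derivation:
Op 1: fork(P0) -> P1. 3 ppages; refcounts: pp0:2 pp1:2 pp2:2
Op 2: fork(P1) -> P2. 3 ppages; refcounts: pp0:3 pp1:3 pp2:3
Op 3: read(P2, v2) -> 31. No state change.
Op 4: fork(P1) -> P3. 3 ppages; refcounts: pp0:4 pp1:4 pp2:4
Op 5: write(P1, v1, 125). refcount(pp1)=4>1 -> COPY to pp3. 4 ppages; refcounts: pp0:4 pp1:3 pp2:4 pp3:1
Op 6: write(P2, v2, 179). refcount(pp2)=4>1 -> COPY to pp4. 5 ppages; refcounts: pp0:4 pp1:3 pp2:3 pp3:1 pp4:1
Op 7: read(P3, v1) -> 14. No state change.
P0: v1 -> pp1 = 14
P1: v1 -> pp3 = 125
P2: v1 -> pp1 = 14
P3: v1 -> pp1 = 14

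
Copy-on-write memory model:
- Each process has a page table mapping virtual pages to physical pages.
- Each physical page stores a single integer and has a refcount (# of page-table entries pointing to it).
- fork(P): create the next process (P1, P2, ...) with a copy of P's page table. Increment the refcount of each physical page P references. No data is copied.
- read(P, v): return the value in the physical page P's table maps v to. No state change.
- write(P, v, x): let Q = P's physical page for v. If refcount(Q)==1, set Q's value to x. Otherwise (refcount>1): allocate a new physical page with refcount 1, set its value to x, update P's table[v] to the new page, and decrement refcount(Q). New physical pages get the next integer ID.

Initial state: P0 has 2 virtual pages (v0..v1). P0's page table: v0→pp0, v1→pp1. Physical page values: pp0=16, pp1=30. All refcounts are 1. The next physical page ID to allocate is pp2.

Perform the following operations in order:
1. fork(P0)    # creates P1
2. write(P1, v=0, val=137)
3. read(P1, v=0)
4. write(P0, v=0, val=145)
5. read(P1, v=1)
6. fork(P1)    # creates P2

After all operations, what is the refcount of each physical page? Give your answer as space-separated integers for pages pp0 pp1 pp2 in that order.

Op 1: fork(P0) -> P1. 2 ppages; refcounts: pp0:2 pp1:2
Op 2: write(P1, v0, 137). refcount(pp0)=2>1 -> COPY to pp2. 3 ppages; refcounts: pp0:1 pp1:2 pp2:1
Op 3: read(P1, v0) -> 137. No state change.
Op 4: write(P0, v0, 145). refcount(pp0)=1 -> write in place. 3 ppages; refcounts: pp0:1 pp1:2 pp2:1
Op 5: read(P1, v1) -> 30. No state change.
Op 6: fork(P1) -> P2. 3 ppages; refcounts: pp0:1 pp1:3 pp2:2

Answer: 1 3 2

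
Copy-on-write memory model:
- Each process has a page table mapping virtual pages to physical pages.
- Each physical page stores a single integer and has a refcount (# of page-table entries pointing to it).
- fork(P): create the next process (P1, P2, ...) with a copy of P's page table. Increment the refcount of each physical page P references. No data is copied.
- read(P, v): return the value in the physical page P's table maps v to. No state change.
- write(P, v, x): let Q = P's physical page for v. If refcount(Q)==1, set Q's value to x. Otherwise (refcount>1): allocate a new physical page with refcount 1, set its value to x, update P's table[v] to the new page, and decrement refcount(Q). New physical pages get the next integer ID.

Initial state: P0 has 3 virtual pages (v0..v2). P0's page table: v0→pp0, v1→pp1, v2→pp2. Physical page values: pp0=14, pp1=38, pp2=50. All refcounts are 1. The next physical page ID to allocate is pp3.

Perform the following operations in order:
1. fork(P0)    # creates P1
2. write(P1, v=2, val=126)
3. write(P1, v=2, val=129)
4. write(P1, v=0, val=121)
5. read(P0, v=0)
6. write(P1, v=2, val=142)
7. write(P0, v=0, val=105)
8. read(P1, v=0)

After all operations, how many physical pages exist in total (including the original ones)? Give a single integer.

Answer: 5

Derivation:
Op 1: fork(P0) -> P1. 3 ppages; refcounts: pp0:2 pp1:2 pp2:2
Op 2: write(P1, v2, 126). refcount(pp2)=2>1 -> COPY to pp3. 4 ppages; refcounts: pp0:2 pp1:2 pp2:1 pp3:1
Op 3: write(P1, v2, 129). refcount(pp3)=1 -> write in place. 4 ppages; refcounts: pp0:2 pp1:2 pp2:1 pp3:1
Op 4: write(P1, v0, 121). refcount(pp0)=2>1 -> COPY to pp4. 5 ppages; refcounts: pp0:1 pp1:2 pp2:1 pp3:1 pp4:1
Op 5: read(P0, v0) -> 14. No state change.
Op 6: write(P1, v2, 142). refcount(pp3)=1 -> write in place. 5 ppages; refcounts: pp0:1 pp1:2 pp2:1 pp3:1 pp4:1
Op 7: write(P0, v0, 105). refcount(pp0)=1 -> write in place. 5 ppages; refcounts: pp0:1 pp1:2 pp2:1 pp3:1 pp4:1
Op 8: read(P1, v0) -> 121. No state change.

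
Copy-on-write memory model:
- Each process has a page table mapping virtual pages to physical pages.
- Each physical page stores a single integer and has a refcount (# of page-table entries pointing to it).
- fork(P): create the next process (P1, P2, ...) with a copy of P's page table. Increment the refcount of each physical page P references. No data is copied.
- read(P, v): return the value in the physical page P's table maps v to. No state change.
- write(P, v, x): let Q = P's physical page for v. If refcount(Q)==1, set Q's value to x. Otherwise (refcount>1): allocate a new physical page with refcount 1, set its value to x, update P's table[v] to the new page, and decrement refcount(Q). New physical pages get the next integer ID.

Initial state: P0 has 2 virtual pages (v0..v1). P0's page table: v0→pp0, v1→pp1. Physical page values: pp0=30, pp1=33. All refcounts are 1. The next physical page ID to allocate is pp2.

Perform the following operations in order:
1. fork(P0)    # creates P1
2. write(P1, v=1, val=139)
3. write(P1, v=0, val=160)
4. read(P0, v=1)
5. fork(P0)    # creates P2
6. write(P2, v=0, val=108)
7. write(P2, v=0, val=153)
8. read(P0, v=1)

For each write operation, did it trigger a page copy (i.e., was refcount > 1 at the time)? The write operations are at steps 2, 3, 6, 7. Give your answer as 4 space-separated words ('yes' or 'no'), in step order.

Op 1: fork(P0) -> P1. 2 ppages; refcounts: pp0:2 pp1:2
Op 2: write(P1, v1, 139). refcount(pp1)=2>1 -> COPY to pp2. 3 ppages; refcounts: pp0:2 pp1:1 pp2:1
Op 3: write(P1, v0, 160). refcount(pp0)=2>1 -> COPY to pp3. 4 ppages; refcounts: pp0:1 pp1:1 pp2:1 pp3:1
Op 4: read(P0, v1) -> 33. No state change.
Op 5: fork(P0) -> P2. 4 ppages; refcounts: pp0:2 pp1:2 pp2:1 pp3:1
Op 6: write(P2, v0, 108). refcount(pp0)=2>1 -> COPY to pp4. 5 ppages; refcounts: pp0:1 pp1:2 pp2:1 pp3:1 pp4:1
Op 7: write(P2, v0, 153). refcount(pp4)=1 -> write in place. 5 ppages; refcounts: pp0:1 pp1:2 pp2:1 pp3:1 pp4:1
Op 8: read(P0, v1) -> 33. No state change.

yes yes yes no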